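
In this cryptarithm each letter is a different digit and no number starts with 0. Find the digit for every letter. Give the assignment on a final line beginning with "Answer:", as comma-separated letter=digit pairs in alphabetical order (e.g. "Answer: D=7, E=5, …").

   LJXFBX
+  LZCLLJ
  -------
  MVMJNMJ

Step 1. [col 1: X + J ≡ J (mod 10)] column 1: given nothing yet, carry-in 0, and all letters distinct, none taken yet, X+J≡J (mod 10) forces X=0. So X=0.
Step 2. [col 1: X + J ≡ J (mod 10)] column 1 (X + J ≡ J (mod 10), carry-in 0) doesn't pin J yet; pick J=9 and continue, so J=9.
Step 3. [col 2: B + L ≡ M (mod 10)] column 2 (B + L ≡ M (mod 10), carry-in 0) doesn't pin B yet; pick B=5 and continue. So B=5.
Step 4. [col 2: B + L ≡ M (mod 10)] several values work for L in column 2 (B + L ≡ M (mod 10), carry-in 0); try L=6, so L=6.
Step 5. [col 2: B + L ≡ M (mod 10)] column 2: given B=5, L=6, carry-in 0, and digits 0,5,6,9 already taken and all letters distinct, B+L≡M (mod 10) forces M=1. So M=1.
Step 6. [col 3: F + L ≡ N (mod 10)] from column 3 (L=6, carry-in 1, digits 0,1,5,6,9 already taken and all letters distinct): N must equal 4, so N=4.
Step 7. [col 3: F + L ≡ N (mod 10)] from column 3 (L=6, N=4, carry-in 1, digits 0,1,4,5,6,9 already taken and all letters distinct): F must equal 7 ⇒ F=7.
Step 8. [col 4: X + C ≡ J (mod 10)] column 4: given X=0, J=9, carry-in 1, and digits 0,1,4,5,6,7,9 already taken and all letters distinct, X+C≡J (mod 10) forces C=8, so C=8.
Step 9. [col 5: J + Z ≡ M (mod 10)] column 5 reads J+Z+carry(0)=M with J=9, M=1; with digits 0,1,4,5,6,7,8,9 already taken and all letters distinct, the only value for Z is 2, so Z=2.
Step 10. [col 6: L + L ≡ V (mod 10)] column 6: given L=6, carry-in 1, and digits 0,1,2,4,5,6,7,8,9 already taken and all letters distinct, L+L≡V (mod 10) forces V=3, so V=3.

Answer: B=5, C=8, F=7, J=9, L=6, M=1, N=4, V=3, X=0, Z=2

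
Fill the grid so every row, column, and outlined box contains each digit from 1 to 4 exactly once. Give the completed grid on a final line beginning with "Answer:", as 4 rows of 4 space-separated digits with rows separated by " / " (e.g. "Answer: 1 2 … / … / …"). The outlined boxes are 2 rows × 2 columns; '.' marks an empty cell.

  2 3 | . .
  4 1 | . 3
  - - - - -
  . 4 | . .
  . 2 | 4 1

Step 1. [r3c3∈{2,3}] across col 3, 3 lands solely at r3c3. So r3c3=3.
Step 2. [r3c4∈{2}] only 2 remains possible at r3c4. So r3c4=2.
Step 3. [r2c3∈{2}] r2c3 has the single candidate 2. So r2c3=2.
Step 4. [r4c1∈{3}] r4c1 is down to just 3, so r4c1=3.
Step 5. [r1c3∈{1}] nothing but 1 survives at r1c3, so r1c3=1.
Step 6. [r3c1∈{1}] only 1 remains possible at r3c1 ⇒ r3c1=1.
Step 7. [r1c4∈{4}] r1c4 is down to just 4. So r1c4=4.

Answer: 2 3 1 4 / 4 1 2 3 / 1 4 3 2 / 3 2 4 1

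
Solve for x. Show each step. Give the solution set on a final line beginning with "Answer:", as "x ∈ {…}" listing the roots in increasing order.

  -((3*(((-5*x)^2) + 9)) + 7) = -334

Step 1. [-((3*(((-5*x)^2) + 9)) + 7) = -334] leading − — multiply by −1. So neg: (3*(((-5*x)^2) + 9)) + 7 = 334.
Step 2. [(3*(((-5*x)^2) + 9)) + 7 = 334] subtract 7: x sits inside (… + 7), so sub: 3*(((-5*x)^2) + 9) = 327.
Step 3. [3*(((-5*x)^2) + 9) = 327] 3·(inner) — divide through by 3, so div: ((-5*x)^2) + 9 = 109.
Step 4. [((-5*x)^2) + 9 = 109] peel the +9: subtract 9 from each side. So sub: (-5*x)^2 = 100.
Step 5. [(-5*x)^2 = 100] LHS squared, RHS 100 ≥ 0: apply √ (±), so sqrt: -5*x = 10 or -10.
Step 6. [-5*x = 10 or -10] divide by the outer -5. So div: x = -2 or 2.

Answer: x ∈ {-2, 2}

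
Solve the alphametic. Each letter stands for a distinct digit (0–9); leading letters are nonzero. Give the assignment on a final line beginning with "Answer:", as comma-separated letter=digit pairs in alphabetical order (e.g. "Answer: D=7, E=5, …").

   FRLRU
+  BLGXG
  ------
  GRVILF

Step 1. [col 1: U + G ≡ F (mod 10)] F=4 is one option consistent with column 1 (U + G ≡ F (mod 10), carry-in 0) — take it, so F=4.
Step 2. [col 1: U + G ≡ F (mod 10)] several values work for U in column 1 (U + G ≡ F (mod 10), carry-in 0); try U=3 ⇒ U=3.
Step 3. [col 1: U + G ≡ F (mod 10)] from column 1 (U=3, F=4, carry-in 0, digits 3,4 already taken and all letters distinct): G must equal 1. So G=1.
Step 4. [col 2: R + X ≡ L (mod 10)] no forcing yet in column 2 (carry-in 0); X=6 is free and consistent — try it. So X=6.
Step 5. [col 2: R + X ≡ L (mod 10)] no forcing yet in column 2 (carry-in 0); R=2 is free and consistent — try it ⇒ R=2.
Step 6. [col 2: R + X ≡ L (mod 10)] in column 2 we have R+X≡L with carry-in 0; given R=2, X=6 and digits 1,2,3,4,6 already taken and all letters distinct, that pins L to 8, so L=8.
Step 7. [col 3: L + G ≡ I (mod 10)] from column 3 (L=8, G=1, carry-in 0, digits 1,2,3,4,6,8 already taken and all letters distinct): I must equal 9, so I=9.
Step 8. [col 4: R + L ≡ V (mod 10)] from column 4 (R=2, L=8, carry-in 0, digits 1,2,3,4,6,8,9 already taken and all letters distinct): V must equal 0, so V=0.
Step 9. [col 5: F + B ≡ R (mod 10)] column 5: given F=4, R=2, carry-in 1, and digits 0,1,2,3,4,6,8,9 already taken and all letters distinct, F+B≡R (mod 10) forces B=7. So B=7.

Answer: B=7, F=4, G=1, I=9, L=8, R=2, U=3, V=0, X=6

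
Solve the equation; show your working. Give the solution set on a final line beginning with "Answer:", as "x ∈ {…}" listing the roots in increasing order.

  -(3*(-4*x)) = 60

Step 1. [-(3*(-4*x)) = 60] flip signs both sides. So neg: 3*(-4*x) = -60.
Step 2. [3*(-4*x) = -60] LHS = 3·(…); ÷3 both sides. So div: -4*x = -20.
Step 3. [-4*x = -20] leading coefficient -4: divide by -4. So div: x = 5.

Answer: x ∈ {5}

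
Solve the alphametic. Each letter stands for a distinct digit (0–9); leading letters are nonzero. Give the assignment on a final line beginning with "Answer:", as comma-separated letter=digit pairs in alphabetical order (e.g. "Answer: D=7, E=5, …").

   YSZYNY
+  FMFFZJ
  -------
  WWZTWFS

Step 1. [W] adding two 6-digit numbers gives at most 6+1 digits, and here it does — W is that final carry and must be 1. So W=1.
Step 2. [col 1: Y + J ≡ S (mod 10)] several values work for S in column 1 (Y + J ≡ S (mod 10), carry-in 0); try S=2 ⇒ S=2.
Step 3. [col 1: Y + J ≡ S (mod 10)] Y=3 is one option consistent with column 1 (Y + J ≡ S (mod 10), carry-in 0) — take it ⇒ Y=3.
Step 4. [col 1: Y + J ≡ S (mod 10)] from column 1 (Y=3, S=2, carry-in 0, digits 1,2,3 already taken and all letters distinct): J must equal 9 ⇒ J=9.
Step 5. [col 2: N + Z ≡ F (mod 10)] several values work for N in column 2 (N + Z ≡ F (mod 10), carry-in 1); try N=0, so N=0.
Step 6. [col 2: N + Z ≡ F (mod 10)] several values work for Z in column 2 (N + Z ≡ F (mod 10), carry-in 1); try Z=7. So Z=7.
Step 7. [col 2: N + Z ≡ F (mod 10)] column 2 reads N+Z+carry(1)=F with N=0, Z=7; with digits 0,1,2,3,7,9 already taken and all letters distinct, the only value for F is 8. So F=8.
Step 8. [col 4: Z + F ≡ T (mod 10)] from column 4 (Z=7, F=8, carry-in 1, digits 0,1,2,3,7,8,9 already taken and all letters distinct): T must equal 6, so T=6.
Step 9. [col 5: S + M ≡ Z (mod 10)] in column 5 we have S+M≡Z with carry-in 1; given S=2, Z=7 and digits 0,1,2,3,6,7,8,9 already taken and all letters distinct, that pins M to 4. So M=4.

Answer: F=8, J=9, M=4, N=0, S=2, T=6, W=1, Y=3, Z=7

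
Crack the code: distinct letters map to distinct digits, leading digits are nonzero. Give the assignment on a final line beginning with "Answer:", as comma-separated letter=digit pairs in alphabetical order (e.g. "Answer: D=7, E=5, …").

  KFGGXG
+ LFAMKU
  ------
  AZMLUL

Step 1. [col 1: G + U ≡ L (mod 10)] U=1 is one option consistent with column 1 (G + U ≡ L (mod 10), carry-in 0) — take it ⇒ U=1.
Step 2. [col 1: G + U ≡ L (mod 10)] L=3 is one option consistent with column 1 (G + U ≡ L (mod 10), carry-in 0) — take it ⇒ L=3.
Step 3. [col 1: G + U ≡ L (mod 10)] column 1: given U=1, L=3, carry-in 0, and digits 1,3 already taken and all letters distinct, G+U≡L (mod 10) forces G=2. So G=2.
Step 4. [col 2: X + K ≡ U (mod 10)] several values work for X in column 2 (X + K ≡ U (mod 10), carry-in 0); try X=6 ⇒ X=6.
Step 5. [col 2: X + K ≡ U (mod 10)] in column 2 we have X+K≡U with carry-in 0; given X=6, U=1 and digits 1,2,3,6 already taken and all letters distinct, that pins K to 5 ⇒ K=5.
Step 6. [col 3: G + M ≡ L (mod 10)] from column 3 (G=2, L=3, carry-in 1, digits 1,2,3,5,6 already taken and all letters distinct): M must equal 0 ⇒ M=0.
Step 7. [col 4: G + A ≡ M (mod 10)] column 4 reads G+A+carry(0)=M with G=2, M=0; with digits 0,1,2,3,5,6 already taken and all letters distinct, the only value for A is 8. So A=8.
Step 8. [col 5: F + F ≡ Z (mod 10)] in column 5 we have F+F≡Z with carry-in 1; given nothing yet and digits 0,1,2,3,5,6,8 already taken and all letters distinct, that pins Z to 9 ⇒ Z=9.
Step 9. [col 5: F + F ≡ Z (mod 10)] from column 5 (Z=9, carry-in 1, digits 0,1,2,3,5,6,8,9 already taken and all letters distinct): F must equal 4, so F=4.

Answer: A=8, F=4, G=2, K=5, L=3, M=0, U=1, X=6, Z=9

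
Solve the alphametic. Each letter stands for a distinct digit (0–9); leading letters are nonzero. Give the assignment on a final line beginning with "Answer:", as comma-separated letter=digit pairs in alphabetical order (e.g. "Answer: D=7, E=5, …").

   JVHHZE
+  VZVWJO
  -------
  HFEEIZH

Step 1. [col 1: E + O ≡ H (mod 10)] column 1 (E + O ≡ H (mod 10), carry-in 0) doesn't pin E yet; pick E=6 and continue, so E=6.
Step 2. [col 1: E + O ≡ H (mod 10)] several values work for H in column 1 (E + O ≡ H (mod 10), carry-in 0); try H=1 ⇒ H=1.
Step 3. [col 1: E + O ≡ H (mod 10)] column 1: given E=6, H=1, carry-in 0, and digits 1,6 already taken and all letters distinct, E+O≡H (mod 10) forces O=5, so O=5.
Step 4. [col 2: Z + J ≡ Z (mod 10)] column 2 reads Z+J+carry(1)=Z with nothing yet; with digits 1,5,6 already taken and all letters distinct, the only value for J is 9 ⇒ J=9.
Step 5. [col 2: Z + J ≡ Z (mod 10)] no forcing yet in column 2 (carry-in 1); Z=2 is free and consistent — try it ⇒ Z=2.
Step 6. [col 3: H + W ≡ I (mod 10)] column 3 reads H+W+carry(1)=I with H=1; with digits 1,2,5,6,9 already taken and all letters distinct, the only value for I is 0. So I=0.
Step 7. [col 3: H + W ≡ I (mod 10)] column 3: given H=1, I=0, carry-in 1, and digits 0,1,2,5,6,9 already taken and all letters distinct, H+W≡I (mod 10) forces W=8. So W=8.
Step 8. [col 4: H + V ≡ E (mod 10)] from column 4 (H=1, E=6, carry-in 1, digits 0,1,2,5,6,8,9 already taken and all letters distinct): V must equal 4, so V=4.
Step 9. [col 6: J + V ≡ F (mod 10)] in column 6 we have J+V≡F with carry-in 0; given J=9, V=4 and digits 0,1,2,4,5,6,8,9 already taken and all letters distinct, that pins F to 3, so F=3.

Answer: E=6, F=3, H=1, I=0, J=9, O=5, V=4, W=8, Z=2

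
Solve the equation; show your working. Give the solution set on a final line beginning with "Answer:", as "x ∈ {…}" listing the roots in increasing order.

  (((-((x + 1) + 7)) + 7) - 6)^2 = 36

Step 1. [(((-((x + 1) + 7)) + 7) - 6)^2 = 36] 36 ≥ 0, LHS is (·)² — take ±√, so sqrt: ((-((x + 1) + 7)) + 7) - 6 = 6 or -6.
Step 2. [((-((x + 1) + 7)) + 7) - 6 = 6 or -6] peel the -6: add 6 from each side, so sub: (-((x + 1) + 7)) + 7 = 12 or 0.
Step 3. [(-((x + 1) + 7)) + 7 = 12 or 0] peel the +7: subtract 7 from each side. So sub: -((x + 1) + 7) = 5 or -7.
Step 4. [-((x + 1) + 7) = 5 or -7] flip signs both sides. So neg: (x + 1) + 7 = -5 or 7.
Step 5. [(x + 1) + 7 = -5 or 7] 7 comes off first (subtract 7). So sub: x + 1 = -12 or 0.
Step 6. [x + 1 = -12 or 0] +1 is outermost — subtract 1 both sides, so sub: x = -13 or -1.

Answer: x ∈ {-13, -1}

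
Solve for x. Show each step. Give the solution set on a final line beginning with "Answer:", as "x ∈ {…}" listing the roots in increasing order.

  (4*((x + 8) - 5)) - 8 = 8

Step 1. [(4*((x + 8) - 5)) - 8 = 8] 4 divides every term; factor it out ⇒ factor: ((x + 8) - 5) - 2 = 2.
Step 2. [((x + 8) - 5) - 2 = 2] add 2: x sits inside (… - 2), so sub: (x + 8) - 5 = 4.
Step 3. [(x + 8) - 5 = 4] the outer -5 inverts by adding 5 ⇒ sub: x + 8 = 9.
Step 4. [x + 8 = 9] peel the +8: subtract 8 from each side, so sub: x = 1.

Answer: x ∈ {1}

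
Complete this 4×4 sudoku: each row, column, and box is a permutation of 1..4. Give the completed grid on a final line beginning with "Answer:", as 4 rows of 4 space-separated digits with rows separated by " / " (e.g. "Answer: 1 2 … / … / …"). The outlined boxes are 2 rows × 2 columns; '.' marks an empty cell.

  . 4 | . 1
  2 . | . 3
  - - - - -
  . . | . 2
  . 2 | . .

Step 1. [r3c2∈{1,3}] r3c2 is the only open cell in col 2 admitting 3 ⇒ r3c2=3.
Step 2. [r4c4∈{4}] r4c4 is down to just 4. So r4c4=4.
Step 3. [r3c3∈{1}] nothing but 1 survives at r3c3, so r3c3=1.
Step 4. [r2c3∈{4}] r2c3 is down to just 4, so r2c3=4.
Step 5. [r4c1∈{1}] r4c1's peers cover all but 1 ⇒ r4c1=1.
Step 6. [r2c2∈{1}] r2c2's peers cover all but 1 ⇒ r2c2=1.
Step 7. [r1c1∈{3}] r1c1 is down to just 3, so r1c1=3.
Step 8. [r1c3∈{2}] r1c3 is down to just 2 ⇒ r1c3=2.
Step 9. [r4c3∈{3}] only 3 remains possible at r4c3. So r4c3=3.
Step 10. [r3c1∈{4}] only 4 remains possible at r3c1, so r3c1=4.

Answer: 3 4 2 1 / 2 1 4 3 / 4 3 1 2 / 1 2 3 4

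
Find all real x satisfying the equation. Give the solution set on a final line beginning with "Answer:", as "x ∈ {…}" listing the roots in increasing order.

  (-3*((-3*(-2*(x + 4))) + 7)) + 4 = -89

Step 1. [(-3*((-3*(-2*(x + 4))) + 7)) + 4 = -89] +4 is outermost — subtract 4 both sides, so sub: -3*((-3*(-2*(x + 4))) + 7) = -93.
Step 2. [-3*((-3*(-2*(x + 4))) + 7) = -93] -3·(inner) — divide through by -3 ⇒ div: (-3*(-2*(x + 4))) + 7 = 31.
Step 3. [(-3*(-2*(x + 4))) + 7 = 31] 7 comes off first (subtract 7), so sub: -3*(-2*(x + 4)) = 24.
Step 4. [-3*(-2*(x + 4)) = 24] LHS = -3·(…); ÷-3 both sides. So div: -2*(x + 4) = -8.
Step 5. [-2*(x + 4) = -8] -2 out front; divide by -2 ⇒ div: x + 4 = 4.
Step 6. [x + 4 = 4] 4 comes off first (subtract 4). So sub: x = 0.

Answer: x ∈ {0}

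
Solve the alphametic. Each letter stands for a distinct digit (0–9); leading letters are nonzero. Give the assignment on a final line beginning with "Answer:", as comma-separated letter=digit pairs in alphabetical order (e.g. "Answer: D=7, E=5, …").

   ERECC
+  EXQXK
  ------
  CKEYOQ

Step 1. [col 1: C + K ≡ Q (mod 10)] Q=4 is one option consistent with column 1 (C + K ≡ Q (mod 10), carry-in 0) — take it. So Q=4.
Step 2. [col 1: C + K ≡ Q (mod 10)] column 1 (C + K ≡ Q (mod 10), carry-in 0) doesn't pin K yet; pick K=3 and continue ⇒ K=3.
Step 3. [col 1: C + K ≡ Q (mod 10)] column 1 reads C+K+carry(0)=Q with K=3, Q=4; with digits 3,4 already taken and all letters distinct, the only value for C is 1 ⇒ C=1.
Step 4. [col 2: C + X ≡ O (mod 10)] several values work for O in column 2 (C + X ≡ O (mod 10), carry-in 0); try O=9 ⇒ O=9.
Step 5. [col 2: C + X ≡ O (mod 10)] from column 2 (C=1, O=9, carry-in 0, digits 1,3,4,9 already taken and all letters distinct): X must equal 8 ⇒ X=8.
Step 6. [col 3: E + Q ≡ Y (mod 10)] no forcing yet in column 3 (carry-in 0); E=6 is free and consistent — try it, so E=6.
Step 7. [col 3: E + Q ≡ Y (mod 10)] column 3: given E=6, Q=4, carry-in 0, and digits 1,3,4,6,8,9 already taken and all letters distinct, E+Q≡Y (mod 10) forces Y=0 ⇒ Y=0.
Step 8. [col 4: R + X ≡ E (mod 10)] in column 4 we have R+X≡E with carry-in 1; given X=8, E=6 and digits 0,1,3,4,6,8,9 already taken and all letters distinct, that pins R to 7. So R=7.

Answer: C=1, E=6, K=3, O=9, Q=4, R=7, X=8, Y=0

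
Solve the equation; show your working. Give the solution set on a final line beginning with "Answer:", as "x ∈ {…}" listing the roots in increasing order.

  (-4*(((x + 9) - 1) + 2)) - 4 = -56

Step 1. [(-4*(((x + 9) - 1) + 2)) - 4 = -56] -4 is outermost — add 4 both sides. So sub: -4*(((x + 9) - 1) + 2) = -52.
Step 2. [-4*(((x + 9) - 1) + 2) = -52] divide by the outer -4 ⇒ div: ((x + 9) - 1) + 2 = 13.
Step 3. [((x + 9) - 1) + 2 = 13] peel the +2: subtract 2 from each side ⇒ sub: (x + 9) - 1 = 11.
Step 4. [(x + 9) - 1 = 11] peel the -1: add 1 from each side. So sub: x + 9 = 12.
Step 5. [x + 9 = 12] the outer +9 inverts by subtracting 9, so sub: x = 3.

Answer: x ∈ {3}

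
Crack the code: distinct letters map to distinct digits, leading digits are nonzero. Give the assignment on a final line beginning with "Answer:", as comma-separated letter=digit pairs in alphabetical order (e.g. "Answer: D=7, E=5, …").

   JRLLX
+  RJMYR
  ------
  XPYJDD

Step 1. [col 1: X + R ≡ D (mod 10)] X=1 is one option consistent with column 1 (X + R ≡ D (mod 10), carry-in 0) — take it. So X=1.
Step 2. [col 1: X + R ≡ D (mod 10)] several values work for R in column 1 (X + R ≡ D (mod 10), carry-in 0); try R=8 ⇒ R=8.
Step 3. [col 1: X + R ≡ D (mod 10)] in column 1 we have X+R≡D with carry-in 0; given X=1, R=8 and digits 1,8 already taken and all letters distinct, that pins D to 9 ⇒ D=9.
Step 4. [col 2: L + Y ≡ D (mod 10)] column 2 (L + Y ≡ D (mod 10), carry-in 0) doesn't pin Y yet; pick Y=5 and continue, so Y=5.
Step 5. [col 2: L + Y ≡ D (mod 10)] column 2: given Y=5, D=9, carry-in 0, and digits 1,5,8,9 already taken and all letters distinct, L+Y≡D (mod 10) forces L=4 ⇒ L=4.
Step 6. [col 3: L + M ≡ J (mod 10)] column 3 (L + M ≡ J (mod 10), carry-in 0) doesn't pin M yet; pick M=3 and continue ⇒ M=3.
Step 7. [col 3: L + M ≡ J (mod 10)] column 3: given L=4, M=3, carry-in 0, and digits 1,3,4,5,8,9 already taken and all letters distinct, L+M≡J (mod 10) forces J=7, so J=7.
Step 8. [col 5: J + R ≡ P (mod 10)] column 5: given J=7, R=8, carry-in 1, and digits 1,3,4,5,7,8,9 already taken and all letters distinct, J+R≡P (mod 10) forces P=6, so P=6.

Answer: D=9, J=7, L=4, M=3, P=6, R=8, X=1, Y=5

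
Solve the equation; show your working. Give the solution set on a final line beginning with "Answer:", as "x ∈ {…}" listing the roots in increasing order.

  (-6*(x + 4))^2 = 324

Step 1. [(-6*(x + 4))^2 = 324] 324 ≥ 0, LHS is (·)² — take ±√, so sqrt: -6*(x + 4) = 18 or -18.
Step 2. [-6*(x + 4) = 18 or -18] divide by the outer -6, so div: x + 4 = -3 or 3.
Step 3. [x + 4 = -3 or 3] 4 comes off first (subtract 4). So sub: x = -7 or -1.

Answer: x ∈ {-7, -1}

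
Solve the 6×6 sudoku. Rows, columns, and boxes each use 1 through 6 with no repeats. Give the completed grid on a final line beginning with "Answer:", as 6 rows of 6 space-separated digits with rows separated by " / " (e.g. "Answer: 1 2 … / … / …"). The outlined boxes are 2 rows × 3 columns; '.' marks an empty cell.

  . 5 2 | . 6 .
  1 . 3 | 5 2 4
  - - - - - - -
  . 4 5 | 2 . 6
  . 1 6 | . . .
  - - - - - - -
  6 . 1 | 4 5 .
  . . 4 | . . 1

Step 1. [r4c4∈{3}] r4c4 is down to just 3 ⇒ r4c4=3.
Step 2. [r6c5∈{3}] nothing but 3 survives at r6c5 ⇒ r6c5=3.
Step 3. [r6c2∈{2}] r6c2 is down to just 2. So r6c2=2.
Step 4. [r4c6∈{5}] r4c6 has the single candidate 5, so r4c6=5.
Step 5. [r1c6∈{3}] r1c6 has the single candidate 3 ⇒ r1c6=3.
Step 6. [r6c4∈{6}] r6c4 has the single candidate 6 ⇒ r6c4=6.
Step 7. [r5c6∈{2}] only 2 remains possible at r5c6 ⇒ r5c6=2.
Step 8. [r3c1∈{3}] r3c1 has the single candidate 3 ⇒ r3c1=3.
Step 9. [r3c5∈{1}] r3c5 has the single candidate 1, so r3c5=1.
Step 10. [r2c2∈{6}] r2c2's peers cover all but 6, so r2c2=6.
Step 11. [r1c4∈{1}] r1c4 is down to just 1. So r1c4=1.
Step 12. [r6c1∈{5}] nothing but 5 survives at r6c1. So r6c1=5.
Step 13. [r4c5∈{4}] nothing but 4 survives at r4c5, so r4c5=4.
Step 14. [r5c2∈{3}] nothing but 3 survives at r5c2, so r5c2=3.
Step 15. [r4c1∈{2}] nothing but 2 survives at r4c1, so r4c1=2.
Step 16. [r1c1∈{4}] r1c1 has the single candidate 4 ⇒ r1c1=4.

Answer: 4 5 2 1 6 3 / 1 6 3 5 2 4 / 3 4 5 2 1 6 / 2 1 6 3 4 5 / 6 3 1 4 5 2 / 5 2 4 6 3 1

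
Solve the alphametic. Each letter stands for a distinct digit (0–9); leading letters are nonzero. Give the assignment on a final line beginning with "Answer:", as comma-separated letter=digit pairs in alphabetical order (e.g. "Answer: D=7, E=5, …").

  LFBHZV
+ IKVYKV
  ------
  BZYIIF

Step 1. [col 1: V + V ≡ F (mod 10)] F=0 is one option consistent with column 1 (V + V ≡ F (mod 10), carry-in 0) — take it. So F=0.
Step 2. [col 1: V + V ≡ F (mod 10)] column 1 reads V+V+carry(0)=F with F=0; with digits 0 already taken and all letters distinct, the only value for V is 5, so V=5.
Step 3. [col 2: Z + K ≡ I (mod 10)] Z=8 is one option consistent with column 2 (Z + K ≡ I (mod 10), carry-in 1) — take it. So Z=8.
Step 4. [col 2: Z + K ≡ I (mod 10)] column 2 (Z + K ≡ I (mod 10), carry-in 1) doesn't pin I yet; pick I=6 and continue, so I=6.
Step 5. [col 2: Z + K ≡ I (mod 10)] from column 2 (Z=8, I=6, carry-in 1, digits 0,5,6,8 already taken and all letters distinct): K must equal 7. So K=7.
Step 6. [col 3: H + Y ≡ I (mod 10)] several values work for Y in column 3 (H + Y ≡ I (mod 10), carry-in 1); try Y=4 ⇒ Y=4.
Step 7. [col 3: H + Y ≡ I (mod 10)] column 3 reads H+Y+carry(1)=I with Y=4, I=6; with digits 0,4,5,6,7,8 already taken and all letters distinct, the only value for H is 1, so H=1.
Step 8. [col 4: B + V ≡ Y (mod 10)] column 4: given V=5, Y=4, carry-in 0, and digits 0,1,4,5,6,7,8 already taken and all letters distinct, B+V≡Y (mod 10) forces B=9, so B=9.
Step 9. [col 6: L + I ≡ B (mod 10)] column 6: given I=6, B=9, carry-in 0, and digits 0,1,4,5,6,7,8,9 already taken and all letters distinct, L+I≡B (mod 10) forces L=3. So L=3.

Answer: B=9, F=0, H=1, I=6, K=7, L=3, V=5, Y=4, Z=8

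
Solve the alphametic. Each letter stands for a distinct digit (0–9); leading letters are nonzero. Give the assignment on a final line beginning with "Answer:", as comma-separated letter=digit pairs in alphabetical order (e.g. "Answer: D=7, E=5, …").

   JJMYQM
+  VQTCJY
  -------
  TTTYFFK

Step 1. [T] the sum has 7 digits but both addends have 6; that extra leading digit T is the final carry, namely 1, so T=1.
Step 2. [col 1: M + Y ≡ K (mod 10)] several values work for M in column 1 (M + Y ≡ K (mod 10), carry-in 0); try M=4, so M=4.
Step 3. [col 1: M + Y ≡ K (mod 10)] no forcing yet in column 1 (carry-in 0); K=0 is free and consistent — try it, so K=0.
Step 4. [col 1: M + Y ≡ K (mod 10)] column 1: given M=4, K=0, carry-in 0, and digits 0,1,4 already taken and all letters distinct, M+Y≡K (mod 10) forces Y=6 ⇒ Y=6.
Step 5. [col 2: Q + J ≡ F (mod 10)] column 2 (Q + J ≡ F (mod 10), carry-in 1) doesn't pin J yet; pick J=3 and continue. So J=3.
Step 6. [col 2: Q + J ≡ F (mod 10)] column 2 (Q + J ≡ F (mod 10), carry-in 1) doesn't pin F yet; pick F=2 and continue, so F=2.
Step 7. [col 2: Q + J ≡ F (mod 10)] in column 2 we have Q+J≡F with carry-in 1; given J=3, F=2 and digits 0,1,2,3,4,6 already taken and all letters distinct, that pins Q to 8. So Q=8.
Step 8. [col 3: Y + C ≡ F (mod 10)] column 3: given Y=6, F=2, carry-in 1, and digits 0,1,2,3,4,6,8 already taken and all letters distinct, Y+C≡F (mod 10) forces C=5. So C=5.
Step 9. [col 6: J + V ≡ T (mod 10)] in column 6 we have J+V≡T with carry-in 1; given J=3, T=1 and digits 0,1,2,3,4,5,6,8 already taken and all letters distinct, that pins V to 7 ⇒ V=7.

Answer: C=5, F=2, J=3, K=0, M=4, Q=8, T=1, V=7, Y=6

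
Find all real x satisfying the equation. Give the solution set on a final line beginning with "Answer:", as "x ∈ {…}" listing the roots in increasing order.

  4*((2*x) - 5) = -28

Step 1. [4*((2*x) - 5) = -28] 4 out front; divide by 4. So div: (2*x) - 5 = -7.
Step 2. [(2*x) - 5 = -7] the outer -5 inverts by adding 5, so sub: 2*x = -2.
Step 3. [2*x = -2] LHS = 2·(…); ÷2 both sides, so div: x = -1.

Answer: x ∈ {-1}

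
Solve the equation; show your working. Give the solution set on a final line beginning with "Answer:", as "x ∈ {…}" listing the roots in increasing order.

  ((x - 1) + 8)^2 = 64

Step 1. [((x - 1) + 8)^2 = 64] LHS squared, RHS 64 ≥ 0: apply √ (±), so sqrt: (x - 1) + 8 = 8 or -8.
Step 2. [(x - 1) + 8 = 8 or -8] +8 is outermost — subtract 8 both sides ⇒ sub: x - 1 = 0 or -16.
Step 3. [x - 1 = 0 or -16] peel the -1: add 1 from each side, so sub: x = 1 or -15.

Answer: x ∈ {-15, 1}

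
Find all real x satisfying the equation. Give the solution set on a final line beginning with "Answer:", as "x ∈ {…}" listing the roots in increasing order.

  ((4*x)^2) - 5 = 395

Step 1. [((4*x)^2) - 5 = 395] -5 is outermost — add 5 both sides. So sub: (4*x)^2 = 400.
Step 2. [(4*x)^2 = 400] 400 ≥ 0, LHS is (·)² — take ±√ ⇒ sqrt: 4*x = 20 or -20.
Step 3. [4*x = 20 or -20] 4·(inner) — divide through by 4 ⇒ div: x = 5 or -5.

Answer: x ∈ {-5, 5}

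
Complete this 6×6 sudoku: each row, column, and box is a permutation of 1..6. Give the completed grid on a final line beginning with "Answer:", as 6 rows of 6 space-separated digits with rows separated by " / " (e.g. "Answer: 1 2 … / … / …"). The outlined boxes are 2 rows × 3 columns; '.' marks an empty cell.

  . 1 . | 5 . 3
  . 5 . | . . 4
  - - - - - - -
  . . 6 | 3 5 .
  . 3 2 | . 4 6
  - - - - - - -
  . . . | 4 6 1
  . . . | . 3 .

Step 1. [r1c1∈{2,4,6}] row 1 places 6 nowhere but r1c1 ⇒ r1c1=6.
Step 2. [r2c1∈{2,3}] r2c1 is the only open cell in box 1 admitting 2, so r2c1=2.
Step 3. [r4c1∈{1,5}] in row 4, 5 fits only at r4c1 ⇒ r4c1=5.
Step 4. [r6c3∈{1,4,5}] 1 has one home in col 3: r6c3, so r6c3=1.
Step 5. [r6c1∈{4}] r6c1's peers cover all but 4, so r6c1=4.
Step 6. [r6c4∈{2}] r6c4 is down to just 2, so r6c4=2.
Step 7. [r4c4∈{1}] only 1 remains possible at r4c4. So r4c4=1.
Step 8. [r2c3∈{3}] r2c3's peers cover all but 3 ⇒ r2c3=3.
Step 9. [r6c2∈{6}] only 6 remains possible at r6c2. So r6c2=6.
Step 10. [r6c6∈{5}] nothing but 5 survives at r6c6 ⇒ r6c6=5.
Step 11. [r1c3∈{4}] r1c3's peers cover all but 4, so r1c3=4.
Step 12. [r3c6∈{2}] nothing but 2 survives at r3c6. So r3c6=2.
Step 13. [r5c3∈{5}] nothing but 5 survives at r5c3, so r5c3=5.
Step 14. [r2c5∈{1}] r2c5's peers cover all but 1. So r2c5=1.
Step 15. [r5c1∈{3}] nothing but 3 survives at r5c1 ⇒ r5c1=3.
Step 16. [r1c5∈{2}] r1c5 has the single candidate 2. So r1c5=2.
Step 17. [r3c2∈{4}] r3c2 is down to just 4 ⇒ r3c2=4.
Step 18. [r5c2∈{2}] r5c2's peers cover all but 2 ⇒ r5c2=2.
Step 19. [r2c4∈{6}] r2c4's peers cover all but 6, so r2c4=6.
Step 20. [r3c1∈{1}] nothing but 1 survives at r3c1, so r3c1=1.

Answer: 6 1 4 5 2 3 / 2 5 3 6 1 4 / 1 4 6 3 5 2 / 5 3 2 1 4 6 / 3 2 5 4 6 1 / 4 6 1 2 3 5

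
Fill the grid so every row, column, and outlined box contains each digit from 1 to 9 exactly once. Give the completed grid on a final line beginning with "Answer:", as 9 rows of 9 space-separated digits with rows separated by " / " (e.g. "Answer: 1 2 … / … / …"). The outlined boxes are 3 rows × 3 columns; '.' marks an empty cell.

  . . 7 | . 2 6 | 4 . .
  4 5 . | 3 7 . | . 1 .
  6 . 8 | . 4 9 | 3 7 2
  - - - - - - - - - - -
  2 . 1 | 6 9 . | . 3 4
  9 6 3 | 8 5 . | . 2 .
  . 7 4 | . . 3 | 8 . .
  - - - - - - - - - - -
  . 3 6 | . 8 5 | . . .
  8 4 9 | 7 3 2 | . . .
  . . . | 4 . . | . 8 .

Step 1. [r9c6∈{1}] only 1 remains possible at r9c6 ⇒ r9c6=1.
Step 2. [r4c7∈{5,7}] in row 4, 5 fits only at r4c7, so r4c7=5.
Step 3. [r9c9∈{3,5,6,7,9}] across row 9, 3 lands solely at r9c9, so r9c9=3.
Step 4. [r9c7∈{2,6,7,9}] across row 9, 9 lands solely at r9c7 ⇒ r9c7=9.
Step 5. [r2c9∈{6,8,9}] across row 2, 9 lands solely at r2c9. So r2c9=9.
Step 6. [r7c1∈{1,7}] 1 has one home in box 7: r7c1 ⇒ r7c1=1.
Step 7. [r1c8∈{5}] only 5 remains possible at r1c8. So r1c8=5.
Step 8. [r1c4∈{1}] nothing but 1 survives at r1c4 ⇒ r1c4=1.
Step 9. [r8c8∈{6}] r8c8 has the single candidate 6 ⇒ r8c8=6.
Step 10. [r9c3∈{2,5}] across col 3, 5 lands solely at r9c3, so r9c3=5.
Step 11. [r7c9∈{7}] r7c9 has the single candidate 7, so r7c9=7.
Step 12. [r5c9∈{1}] r5c9 is down to just 1 ⇒ r5c9=1.
Step 13. [r5c7∈{7}] r5c7's peers cover all but 7 ⇒ r5c7=7.
Step 14. [r6c4∈{2}] r6c4 is down to just 2, so r6c4=2.
Step 15. [r9c5∈{6}] r9c5 has the single candidate 6 ⇒ r9c5=6.
Step 16. [r1c1∈{3}] r1c1's peers cover all but 3 ⇒ r1c1=3.
Step 17. [r9c2∈{2}] r9c2 is down to just 2 ⇒ r9c2=2.
Step 18. [r2c3∈{2}] nothing but 2 survives at r2c3, so r2c3=2.
Step 19. [r5c6∈{4}] nothing but 4 survives at r5c6 ⇒ r5c6=4.
Step 20. [r2c7∈{6}] nothing but 6 survives at r2c7, so r2c7=6.
Step 21. [r7c7∈{2}] only 2 remains possible at r7c7 ⇒ r7c7=2.
Step 22. [r8c9∈{5}] r8c9 is down to just 5. So r8c9=5.
Step 23. [r4c2∈{8}] r4c2 is down to just 8 ⇒ r4c2=8.
Step 24. [r6c8∈{9}] r6c8's peers cover all but 9 ⇒ r6c8=9.
Step 25. [r3c4∈{5}] only 5 remains possible at r3c4 ⇒ r3c4=5.
Step 26. [r7c8∈{4}] r7c8's peers cover all but 4 ⇒ r7c8=4.
Step 27. [r9c1∈{7}] r9c1 is down to just 7 ⇒ r9c1=7.
Step 28. [r4c6∈{7}] nothing but 7 survives at r4c6, so r4c6=7.
Step 29. [r8c7∈{1}] r8c7 is down to just 1 ⇒ r8c7=1.
Step 30. [r1c2∈{9}] only 9 remains possible at r1c2. So r1c2=9.
Step 31. [r6c9∈{6}] nothing but 6 survives at r6c9, so r6c9=6.
Step 32. [r1c9∈{8}] r1c9's peers cover all but 8 ⇒ r1c9=8.
Step 33. [r2c6∈{8}] r2c6 is down to just 8 ⇒ r2c6=8.
Step 34. [r6c1∈{5}] nothing but 5 survives at r6c1, so r6c1=5.
Step 35. [r7c4∈{9}] r7c4's peers cover all but 9. So r7c4=9.
Step 36. [r6c5∈{1}] r6c5 has the single candidate 1 ⇒ r6c5=1.
Step 37. [r3c2∈{1}] nothing but 1 survives at r3c2, so r3c2=1.

Answer: 3 9 7 1 2 6 4 5 8 / 4 5 2 3 7 8 6 1 9 / 6 1 8 5 4 9 3 7 2 / 2 8 1 6 9 7 5 3 4 / 9 6 3 8 5 4 7 2 1 / 5 7 4 2 1 3 8 9 6 / 1 3 6 9 8 5 2 4 7 / 8 4 9 7 3 2 1 6 5 / 7 2 5 4 6 1 9 8 3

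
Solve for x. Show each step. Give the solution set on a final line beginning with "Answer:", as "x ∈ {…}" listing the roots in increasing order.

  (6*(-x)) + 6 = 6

Step 1. [(6*(-x)) + 6 = 6] 6 | LHS and 6 | 6: pull 6 out, so factor: (-x) + 1 = 1.
Step 2. [(-x) + 1 = 1] peel the +1: subtract 1 from each side. So sub: -x = 0.
Step 3. [-x = 0] leading − — multiply by −1. So neg: x = 0.

Answer: x ∈ {0}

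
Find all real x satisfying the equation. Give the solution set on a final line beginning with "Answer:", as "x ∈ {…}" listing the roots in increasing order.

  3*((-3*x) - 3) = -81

Step 1. [3*((-3*x) - 3) = -81] 3 out front; divide by 3 ⇒ div: (-3*x) - 3 = -27.
Step 2. [(-3*x) - 3 = -27] -3 | LHS and -3 | -27: pull -3 out, so factor: x + 1 = 9.
Step 3. [x + 1 = 9] subtract 1: x sits inside (… + 1). So sub: x = 8.

Answer: x ∈ {8}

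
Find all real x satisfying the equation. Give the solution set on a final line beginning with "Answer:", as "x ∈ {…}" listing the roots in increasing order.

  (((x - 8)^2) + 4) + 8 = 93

Step 1. [(((x - 8)^2) + 4) + 8 = 93] peel the +8: subtract 8 from each side. So sub: ((x - 8)^2) + 4 = 85.
Step 2. [((x - 8)^2) + 4 = 85] subtract 4: x sits inside (… + 4) ⇒ sub: (x - 8)^2 = 81.
Step 3. [(x - 8)^2 = 81] √ both sides: 81 ≥ 0 gives two branches, so sqrt: x - 8 = 9 or -9.
Step 4. [x - 8 = 9 or -9] add 8: x sits inside (… - 8) ⇒ sub: x = 17 or -1.

Answer: x ∈ {-1, 17}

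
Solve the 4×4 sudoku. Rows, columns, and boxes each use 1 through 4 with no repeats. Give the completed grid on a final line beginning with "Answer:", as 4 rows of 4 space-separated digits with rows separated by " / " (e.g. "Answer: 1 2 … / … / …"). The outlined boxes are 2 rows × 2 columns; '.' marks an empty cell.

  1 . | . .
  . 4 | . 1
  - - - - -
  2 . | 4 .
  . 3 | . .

Step 1. [r2c3∈{2,3}] across row 2, 2 lands solely at r2c3. So r2c3=2.
Step 2. [r3c4∈{3}] nothing but 3 survives at r3c4, so r3c4=3.
Step 3. [r3c2∈{1}] r3c2's peers cover all but 1 ⇒ r3c2=1.
Step 4. [r1c3∈{3}] r1c3 is down to just 3. So r1c3=3.
Step 5. [r4c4∈{2}] only 2 remains possible at r4c4, so r4c4=2.
Step 6. [r4c1∈{4}] only 4 remains possible at r4c1, so r4c1=4.
Step 7. [r1c2∈{2}] r1c2 is down to just 2, so r1c2=2.
Step 8. [r4c3∈{1}] only 1 remains possible at r4c3, so r4c3=1.
Step 9. [r1c4∈{4}] r1c4 is down to just 4 ⇒ r1c4=4.
Step 10. [r2c1∈{3}] r2c1 is down to just 3, so r2c1=3.

Answer: 1 2 3 4 / 3 4 2 1 / 2 1 4 3 / 4 3 1 2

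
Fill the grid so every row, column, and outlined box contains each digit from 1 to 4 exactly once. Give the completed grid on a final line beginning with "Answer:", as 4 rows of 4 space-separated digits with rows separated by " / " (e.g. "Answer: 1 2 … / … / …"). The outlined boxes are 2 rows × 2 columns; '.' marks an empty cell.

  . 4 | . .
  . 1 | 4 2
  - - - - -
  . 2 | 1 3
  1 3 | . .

Step 1. [r1c1∈{2,3}] 2 has one home in row 1: r1c1 ⇒ r1c1=2.
Step 2. [r4c3∈{2}] only 2 remains possible at r4c3, so r4c3=2.
Step 3. [r3c1∈{4}] nothing but 4 survives at r3c1, so r3c1=4.
Step 4. [r1c4∈{1}] nothing but 1 survives at r1c4, so r1c4=1.
Step 5. [r2c1∈{3}] r2c1's peers cover all but 3, so r2c1=3.
Step 6. [r4c4∈{4}] r4c4's peers cover all but 4 ⇒ r4c4=4.
Step 7. [r1c3∈{3}] only 3 remains possible at r1c3, so r1c3=3.

Answer: 2 4 3 1 / 3 1 4 2 / 4 2 1 3 / 1 3 2 4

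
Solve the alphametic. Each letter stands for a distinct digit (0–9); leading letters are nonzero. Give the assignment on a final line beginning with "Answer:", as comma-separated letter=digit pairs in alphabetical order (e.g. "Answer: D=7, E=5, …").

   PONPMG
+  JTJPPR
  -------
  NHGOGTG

Step 1. [col 1: G + R ≡ G (mod 10)] column 1 reads G+R+carry(0)=G with nothing yet; with all letters distinct, none taken yet, the only value for R is 0, so R=0.
Step 2. [N] the sum has 7 digits but both addends have 6; that extra leading digit N is the final carry, namely 1 ⇒ N=1.
Step 3. [col 1: G + R ≡ G (mod 10)] G=6 is one option consistent with column 1 (G + R ≡ G (mod 10), carry-in 0) — take it. So G=6.
Step 4. [col 2: M + P ≡ T (mod 10)] several values work for M in column 2 (M + P ≡ T (mod 10), carry-in 0); try M=4. So M=4.
Step 5. [col 2: M + P ≡ T (mod 10)] column 2 (M + P ≡ T (mod 10), carry-in 0) doesn't pin T yet; pick T=7 and continue ⇒ T=7.
Step 6. [col 2: M + P ≡ T (mod 10)] from column 2 (M=4, T=7, carry-in 0, digits 0,1,4,6,7 already taken and all letters distinct): P must equal 3 ⇒ P=3.
Step 7. [col 4: N + J ≡ O (mod 10)] column 4 reads N+J+carry(0)=O with N=1; with digits 0,1,3,4,6,7 already taken and all letters distinct, the only value for J is 8. So J=8.
Step 8. [col 4: N + J ≡ O (mod 10)] in column 4 we have N+J≡O with carry-in 0; given N=1, J=8 and digits 0,1,3,4,6,7,8 already taken and all letters distinct, that pins O to 9, so O=9.
Step 9. [col 6: P + J ≡ H (mod 10)] column 6 reads P+J+carry(1)=H with P=3, J=8; with digits 0,1,3,4,6,7,8,9 already taken and all letters distinct, the only value for H is 2 ⇒ H=2.

Answer: G=6, H=2, J=8, M=4, N=1, O=9, P=3, R=0, T=7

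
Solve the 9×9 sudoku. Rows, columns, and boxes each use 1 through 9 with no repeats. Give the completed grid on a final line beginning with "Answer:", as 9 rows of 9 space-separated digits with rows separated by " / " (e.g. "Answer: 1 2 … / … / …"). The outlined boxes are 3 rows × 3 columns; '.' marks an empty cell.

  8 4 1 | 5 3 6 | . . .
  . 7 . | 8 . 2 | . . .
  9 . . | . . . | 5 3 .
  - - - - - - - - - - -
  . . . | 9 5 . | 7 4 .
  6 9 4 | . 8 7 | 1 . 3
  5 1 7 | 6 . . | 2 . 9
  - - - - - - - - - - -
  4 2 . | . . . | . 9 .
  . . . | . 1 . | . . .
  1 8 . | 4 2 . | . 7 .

Step 1. [r8c2∈{3,5,6}] across col 2, 5 lands solely at r8c2 ⇒ r8c2=5.
Step 2. [r3c9∈{1,2,4,6,7,8}] across row 3, 8 lands solely at r3c9 ⇒ r3c9=8.
Step 3. [r6c6∈{3,4}] across row 6, 3 lands solely at r6c6, so r6c6=3.
Step 4. [r4c9∈{6}] only 6 remains possible at r4c9 ⇒ r4c9=6.
Step 5. [r7c5∈{6,7}] col 5 places 6 nowhere but r7c5 ⇒ r7c5=6.
Step 6. [r7c3∈{3}] only 3 remains possible at r7c3, so r7c3=3.
Step 7. [r3c6∈{1,4}] 4 has one home in col 6: r3c6. So r3c6=4.
Step 8. [r7c7∈{8}] r7c7's peers cover all but 8. So r7c7=8.
Step 9. [r2c8∈{1,6}] col 8 places 1 nowhere but r2c8, so r2c8=1.
Step 10. [r2c7∈{4,6,9}] 6 has one home in box 3: r2c7, so r2c7=6.
Step 11. [r9c3∈{6,9}] row 9 places 6 nowhere but r9c3. So r9c3=6.
Step 12. [r9c9∈{5}] r9c9 has the single candidate 5. So r9c9=5.
Step 13. [r4c1∈{2,3}] r4c1 is the only open cell in col 1 admitting 2 ⇒ r4c1=2.
Step 14. [r1c8∈{2}] r1c8 is down to just 2 ⇒ r1c8=2.
Step 15. [r7c4∈{7}] r7c4 has the single candidate 7, so r7c4=7.
Step 16. [r8c7∈{3,4}] 4 has one home in col 7: r8c7 ⇒ r8c7=4.
Step 17. [r8c6∈{8,9}] across row 8, 8 lands solely at r8c6. So r8c6=8.
Step 18. [r6c8∈{8}] r6c8 has the single candidate 8 ⇒ r6c8=8.
Step 19. [r7c9∈{1}] r7c9's peers cover all but 1, so r7c9=1.
Step 20. [r5c8∈{5}] only 5 remains possible at r5c8. So r5c8=5.
Step 21. [r4c6∈{1}] nothing but 1 survives at r4c6. So r4c6=1.
Step 22. [r8c8∈{6}] r8c8 is down to just 6. So r8c8=6.
Step 23. [r4c2∈{3}] only 3 remains possible at r4c2. So r4c2=3.
Step 24. [r1c9∈{7}] r1c9's peers cover all but 7. So r1c9=7.
Step 25. [r5c4∈{2}] r5c4's peers cover all but 2 ⇒ r5c4=2.
Step 26. [r4c3∈{8}] nothing but 8 survives at r4c3. So r4c3=8.
Step 27. [r2c9∈{4}] only 4 remains possible at r2c9, so r2c9=4.
Step 28. [r9c6∈{9}] nothing but 9 survives at r9c6, so r9c6=9.
Step 29. [r8c3∈{9}] r8c3's peers cover all but 9 ⇒ r8c3=9.
Step 30. [r3c2∈{6}] only 6 remains possible at r3c2 ⇒ r3c2=6.
Step 31. [r2c3∈{5}] only 5 remains possible at r2c3. So r2c3=5.
Step 32. [r7c6∈{5}] only 5 remains possible at r7c6, so r7c6=5.
Step 33. [r2c1∈{3}] nothing but 3 survives at r2c1. So r2c1=3.
Step 34. [r3c4∈{1}] nothing but 1 survives at r3c4 ⇒ r3c4=1.
Step 35. [r2c5∈{9}] r2c5's peers cover all but 9, so r2c5=9.
Step 36. [r9c7∈{3}] r9c7's peers cover all but 3. So r9c7=3.
Step 37. [r3c3∈{2}] only 2 remains possible at r3c3. So r3c3=2.
Step 38. [r1c7∈{9}] r1c7 is down to just 9. So r1c7=9.
Step 39. [r8c9∈{2}] only 2 remains possible at r8c9, so r8c9=2.
Step 40. [r6c5∈{4}] r6c5 has the single candidate 4 ⇒ r6c5=4.
Step 41. [r3c5∈{7}] r3c5 has the single candidate 7. So r3c5=7.
Step 42. [r8c4∈{3}] nothing but 3 survives at r8c4. So r8c4=3.
Step 43. [r8c1∈{7}] only 7 remains possible at r8c1, so r8c1=7.

Answer: 8 4 1 5 3 6 9 2 7 / 3 7 5 8 9 2 6 1 4 / 9 6 2 1 7 4 5 3 8 / 2 3 8 9 5 1 7 4 6 / 6 9 4 2 8 7 1 5 3 / 5 1 7 6 4 3 2 8 9 / 4 2 3 7 6 5 8 9 1 / 7 5 9 3 1 8 4 6 2 / 1 8 6 4 2 9 3 7 5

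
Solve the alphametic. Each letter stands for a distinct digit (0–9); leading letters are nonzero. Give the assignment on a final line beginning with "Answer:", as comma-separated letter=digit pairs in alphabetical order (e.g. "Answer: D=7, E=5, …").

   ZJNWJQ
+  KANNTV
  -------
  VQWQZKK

Step 1. [col 1: Q + V ≡ K (mod 10)] column 1 (Q + V ≡ K (mod 10), carry-in 0) doesn't pin K yet; pick K=5 and continue, so K=5.
Step 2. [col 1: Q + V ≡ K (mod 10)] several values work for V in column 1 (Q + V ≡ K (mod 10), carry-in 0); try V=1 ⇒ V=1.
Step 3. [col 1: Q + V ≡ K (mod 10)] in column 1 we have Q+V≡K with carry-in 0; given V=1, K=5 and digits 1,5 already taken and all letters distinct, that pins Q to 4. So Q=4.
Step 4. [col 2: J + T ≡ K (mod 10)] column 2 (J + T ≡ K (mod 10), carry-in 0) doesn't pin T yet; pick T=9 and continue. So T=9.
Step 5. [col 2: J + T ≡ K (mod 10)] in column 2 we have J+T≡K with carry-in 0; given T=9, K=5 and digits 1,4,5,9 already taken and all letters distinct, that pins J to 6. So J=6.
Step 6. [col 3: W + N ≡ Z (mod 10)] several values work for Z in column 3 (W + N ≡ Z (mod 10), carry-in 1); try Z=8, so Z=8.
Step 7. [col 3: W + N ≡ Z (mod 10)] W=0 is one option consistent with column 3 (W + N ≡ Z (mod 10), carry-in 1) — take it ⇒ W=0.
Step 8. [col 3: W + N ≡ Z (mod 10)] column 3 reads W+N+carry(1)=Z with W=0, Z=8; with digits 0,1,4,5,6,8,9 already taken and all letters distinct, the only value for N is 7, so N=7.
Step 9. [col 5: J + A ≡ W (mod 10)] from column 5 (J=6, W=0, carry-in 1, digits 0,1,4,5,6,7,8,9 already taken and all letters distinct): A must equal 3. So A=3.

Answer: A=3, J=6, K=5, N=7, Q=4, T=9, V=1, W=0, Z=8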